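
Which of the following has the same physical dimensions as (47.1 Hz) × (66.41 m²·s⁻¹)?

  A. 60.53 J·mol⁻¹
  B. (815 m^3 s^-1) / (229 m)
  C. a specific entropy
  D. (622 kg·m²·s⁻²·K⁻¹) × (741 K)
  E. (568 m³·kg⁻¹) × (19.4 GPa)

Reference: [s⁻¹] · [m²·s⁻¹] = m²·s⁻².
Each option:
  A. J·mol⁻¹ = N·m·mol⁻¹ = kg·m²·s⁻²·mol⁻¹
  B. [m³·s⁻¹] / [m] = m²·s⁻¹
  C. [specific entropy] = m²·s⁻²·K⁻¹
  D. [kg·m²·s⁻²·K⁻¹] · [K] = kg·m²·s⁻²
  E. [kg⁻¹·m³] · [kg·m⁻¹·s⁻²] = m²·s⁻²  ← same
Only E. matches m²·s⁻².

E.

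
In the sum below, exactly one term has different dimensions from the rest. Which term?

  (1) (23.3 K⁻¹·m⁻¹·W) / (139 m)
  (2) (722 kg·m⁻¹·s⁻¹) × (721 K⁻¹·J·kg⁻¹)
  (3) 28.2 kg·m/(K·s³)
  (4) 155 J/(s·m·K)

Reduce each to base SI dimensions:
  (1) [kg·m·s⁻³·K⁻¹] / [m] = kg·s⁻³·K⁻¹
  (2) [kg·m⁻¹·s⁻¹] · [m²·s⁻²·K⁻¹] = kg·m·s⁻³·K⁻¹
  (3) kg·m·s⁻³·K⁻¹
  (4) J·s⁻¹·m⁻¹·K⁻¹ = N·m·s⁻¹·m⁻¹·K⁻¹ = kg·m·s⁻³·K⁻¹
All reduce to kg·m·s⁻³·K⁻¹ except (1), which is kg·s⁻³·K⁻¹.

(1)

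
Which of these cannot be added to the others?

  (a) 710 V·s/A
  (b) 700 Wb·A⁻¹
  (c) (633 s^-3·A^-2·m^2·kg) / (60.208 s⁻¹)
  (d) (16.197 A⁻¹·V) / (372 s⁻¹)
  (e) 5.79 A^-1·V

Reduce each to base SI dimensions:
  (a) V·s·A⁻¹ = J·C⁻¹·s·A⁻¹ = kg·m²·s⁻²·A⁻²
  (b) Wb·A⁻¹ = V·s·A⁻¹ = kg·m²·s⁻²·A⁻²
  (c) [kg·m²·s⁻³·A⁻²] / [s⁻¹] = kg·m²·s⁻²·A⁻²
  (d) [kg·m²·s⁻³·A⁻²] / [s⁻¹] = kg·m²·s⁻²·A⁻²
  (e) V·A⁻¹ = J·C⁻¹·A⁻¹ = kg·m²·s⁻³·A⁻²
All reduce to kg·m²·s⁻²·A⁻² except (e), which is kg·m²·s⁻³·A⁻².

(e)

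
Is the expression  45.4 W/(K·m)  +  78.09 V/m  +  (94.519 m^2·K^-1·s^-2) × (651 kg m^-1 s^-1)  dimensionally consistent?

No

Reduce each to base SI dimensions:
  45.4 W/(K·m):  W·m⁻¹·K⁻¹ = J·s⁻¹·m⁻¹·K⁻¹ = kg·m·s⁻³·K⁻¹
  78.09 V/m:  V·m⁻¹ = J·C⁻¹·m⁻¹ = kg·m·s⁻³·A⁻¹
  (94.519 m^2·K^-1·s^-2) × (651 kg m^-1 s^-1):  [m²·s⁻²·K⁻¹] · [kg·m⁻¹·s⁻¹] = kg·m·s⁻³·K⁻¹
The terms do not share a single dimension (kg·m·s⁻³·A⁻¹ vs kg·m·s⁻³·K⁻¹).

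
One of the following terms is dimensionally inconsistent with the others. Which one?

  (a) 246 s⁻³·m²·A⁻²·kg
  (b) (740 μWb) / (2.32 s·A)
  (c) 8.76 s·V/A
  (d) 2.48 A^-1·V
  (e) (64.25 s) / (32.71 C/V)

(c)

Expand each in SI base units:
  (a) kg·m²·s⁻³·A⁻²
  (b) [kg·m²·s⁻²·A⁻¹] / [s·A] = kg·m²·s⁻³·A⁻²
  (c) V·s·A⁻¹ = J·C⁻¹·s·A⁻¹ = kg·m²·s⁻²·A⁻²
  (d) V·A⁻¹ = J·C⁻¹·A⁻¹ = kg·m²·s⁻³·A⁻²
  (e) [s] / [kg⁻¹·m⁻²·s⁴·A²] = kg·m²·s⁻³·A⁻²
All reduce to kg·m²·s⁻³·A⁻² except (c), which is kg·m²·s⁻²·A⁻².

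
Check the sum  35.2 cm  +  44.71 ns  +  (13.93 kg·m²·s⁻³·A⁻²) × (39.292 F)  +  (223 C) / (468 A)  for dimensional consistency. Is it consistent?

No

Work out the base dimensions of each:
  35.2 cm:  m
  44.71 ns:  s
  (13.93 kg·m²·s⁻³·A⁻²) × (39.292 F):  [kg·m²·s⁻³·A⁻²] · [kg⁻¹·m⁻²·s⁴·A²] = s
  (223 C) / (468 A):  [s·A] / [A] = s
The terms do not share a single dimension (m vs s).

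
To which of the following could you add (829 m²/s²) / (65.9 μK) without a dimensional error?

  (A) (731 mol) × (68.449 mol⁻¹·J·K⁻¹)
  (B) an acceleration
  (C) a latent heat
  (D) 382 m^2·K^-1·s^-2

(D)

Reference: [m²·s⁻²] / [K] = m²·s⁻²·K⁻¹.
Each option:
  (A) [mol] · [kg·m²·s⁻²·K⁻¹·mol⁻¹] = kg·m²·s⁻²·K⁻¹
  (B) [acceleration] = m·s⁻²
  (C) [latent heat] = m²·s⁻²
  (D) m²·s⁻²·K⁻¹  ← same
Only (D) matches m²·s⁻²·K⁻¹.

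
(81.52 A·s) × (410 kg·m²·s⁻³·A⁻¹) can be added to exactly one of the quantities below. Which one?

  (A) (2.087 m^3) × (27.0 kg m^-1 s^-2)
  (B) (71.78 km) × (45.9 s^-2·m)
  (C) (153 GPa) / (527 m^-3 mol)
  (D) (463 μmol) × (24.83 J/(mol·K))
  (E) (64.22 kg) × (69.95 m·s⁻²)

Reference: [s·A] · [kg·m²·s⁻³·A⁻¹] = kg·m²·s⁻².
Each option:
  (A) [m³] · [kg·m⁻¹·s⁻²] = kg·m²·s⁻²  ← same
  (B) [m] · [m·s⁻²] = m²·s⁻²
  (C) [kg·m⁻¹·s⁻²] / [m⁻³·mol] = kg·m²·s⁻²·mol⁻¹
  (D) [mol] · [kg·m²·s⁻²·K⁻¹·mol⁻¹] = kg·m²·s⁻²·K⁻¹
  (E) [kg] · [m·s⁻²] = kg·m·s⁻²
Only (A) matches kg·m²·s⁻².

(A)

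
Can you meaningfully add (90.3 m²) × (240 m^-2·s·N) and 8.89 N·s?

Yes

In SI base units:
  (90.3 m²) × (240 m^-2·s·N):  [m²] · [kg·m⁻¹·s⁻¹] = kg·m·s⁻¹
  8.89 N·s:  N·s = kg·m·s⁻²·s = kg·m·s⁻¹
Both are kg·m·s⁻¹, so they have the same dimensions and can be added.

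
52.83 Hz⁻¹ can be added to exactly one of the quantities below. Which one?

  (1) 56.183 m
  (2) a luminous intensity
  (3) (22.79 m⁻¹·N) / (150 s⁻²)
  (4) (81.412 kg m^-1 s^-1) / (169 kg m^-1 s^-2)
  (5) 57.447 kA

Reference: Hz⁻¹ = (s⁻¹)⁻¹ = s.
Each option:
  (1) m
  (2) [luminous intensity] = cd
  (3) [kg·s⁻²] / [s⁻²] = kg
  (4) [kg·m⁻¹·s⁻¹] / [kg·m⁻¹·s⁻²] = s  ← same
  (5) A
Only (4) matches s.

(4)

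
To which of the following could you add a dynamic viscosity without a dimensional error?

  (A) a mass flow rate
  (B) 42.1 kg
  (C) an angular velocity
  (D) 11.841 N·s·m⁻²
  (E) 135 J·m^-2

(D)

Reference: [dynamic viscosity] = kg·m⁻¹·s⁻¹.
Each option:
  (A) [mass flow rate] = kg·s⁻¹
  (B) kg
  (C) [angular velocity] = s⁻¹
  (D) N·s·m⁻² = kg·m·s⁻²·s·m⁻² = kg·m⁻¹·s⁻¹  ← same
  (E) J·m⁻² = N·m·m⁻² = kg·s⁻²
Only (D) matches kg·m⁻¹·s⁻¹.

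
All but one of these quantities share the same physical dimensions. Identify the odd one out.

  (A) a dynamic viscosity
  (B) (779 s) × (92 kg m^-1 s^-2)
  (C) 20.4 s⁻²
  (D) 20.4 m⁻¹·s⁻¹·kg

Expand each in SI base units:
  (A) [dynamic viscosity] = kg·m⁻¹·s⁻¹
  (B) [s] · [kg·m⁻¹·s⁻²] = kg·m⁻¹·s⁻¹
  (C) s⁻²
  (D) kg·m⁻¹·s⁻¹
All reduce to kg·m⁻¹·s⁻¹ except (C), which is s⁻².

(C)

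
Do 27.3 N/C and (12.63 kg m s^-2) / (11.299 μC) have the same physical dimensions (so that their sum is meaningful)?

Yes

Reduce each to base SI dimensions:
  27.3 N/C:  N·C⁻¹ = kg·m·s⁻²·(s·A)⁻¹ = kg·m·s⁻³·A⁻¹
  (12.63 kg m s^-2) / (11.299 μC):  [kg·m·s⁻²] / [s·A] = kg·m·s⁻³·A⁻¹
Both are kg·m·s⁻³·A⁻¹, so they have the same dimensions and can be added.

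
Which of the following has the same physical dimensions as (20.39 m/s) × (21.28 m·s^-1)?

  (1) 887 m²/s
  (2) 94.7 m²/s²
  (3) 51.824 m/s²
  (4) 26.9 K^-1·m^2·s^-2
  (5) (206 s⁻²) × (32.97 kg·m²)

(2)

Reference: [m·s⁻¹] · [m·s⁻¹] = m²·s⁻².
Each option:
  (1) m²·s⁻¹
  (2) m²·s⁻²  ← same
  (3) m·s⁻²
  (4) m²·s⁻²·K⁻¹
  (5) [s⁻²] · [kg·m²] = kg·m²·s⁻²
Only (2) matches m²·s⁻².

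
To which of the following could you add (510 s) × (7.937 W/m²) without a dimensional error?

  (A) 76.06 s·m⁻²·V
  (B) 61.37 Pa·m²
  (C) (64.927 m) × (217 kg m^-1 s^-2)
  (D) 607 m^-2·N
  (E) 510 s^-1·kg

Reference: [s] · [kg·s⁻³] = kg·s⁻².
Each option:
  (A) V·s·m⁻² = J·C⁻¹·s·m⁻² = kg·s⁻²·A⁻¹
  (B) Pa·m² = N·m⁻²·m² = kg·m·s⁻²
  (C) [m] · [kg·m⁻¹·s⁻²] = kg·s⁻²  ← same
  (D) N·m⁻² = kg·m·s⁻²·m⁻² = kg·m⁻¹·s⁻²
  (E) kg·s⁻¹
Only (C) matches kg·s⁻².

(C)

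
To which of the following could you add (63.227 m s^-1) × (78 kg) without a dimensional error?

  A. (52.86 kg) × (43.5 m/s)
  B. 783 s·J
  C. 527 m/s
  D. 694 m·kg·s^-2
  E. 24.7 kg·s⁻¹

Reference: [m·s⁻¹] · [kg] = kg·m·s⁻¹.
Each option:
  A. [kg] · [m·s⁻¹] = kg·m·s⁻¹  ← same
  B. J·s = N·m·s = kg·m²·s⁻¹
  C. m·s⁻¹
  D. kg·m·s⁻²
  E. kg·s⁻¹
Only A. matches kg·m·s⁻¹.

A.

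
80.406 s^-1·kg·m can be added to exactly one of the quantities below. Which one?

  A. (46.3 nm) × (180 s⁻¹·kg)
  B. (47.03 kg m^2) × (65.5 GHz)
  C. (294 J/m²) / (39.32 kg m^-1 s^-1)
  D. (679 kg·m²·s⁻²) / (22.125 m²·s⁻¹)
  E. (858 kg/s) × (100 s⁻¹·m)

A.

Reference: kg·m·s⁻¹.
Each option:
  A. [m] · [kg·s⁻¹] = kg·m·s⁻¹  ← same
  B. [kg·m²] · [s⁻¹] = kg·m²·s⁻¹
  C. [kg·s⁻²] / [kg·m⁻¹·s⁻¹] = m·s⁻¹
  D. [kg·m²·s⁻²] / [m²·s⁻¹] = kg·s⁻¹
  E. [kg·s⁻¹] · [m·s⁻¹] = kg·m·s⁻²
Only A. matches kg·m·s⁻¹.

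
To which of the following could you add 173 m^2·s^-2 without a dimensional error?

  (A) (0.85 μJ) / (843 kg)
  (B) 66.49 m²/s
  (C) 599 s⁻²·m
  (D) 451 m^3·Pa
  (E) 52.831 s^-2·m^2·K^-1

(A)

Reference: m²·s⁻².
Each option:
  (A) [kg·m²·s⁻²] / [kg] = m²·s⁻²  ← same
  (B) m²·s⁻¹
  (C) m·s⁻²
  (D) Pa·m³ = N·m⁻²·m³ = kg·m²·s⁻²
  (E) m²·s⁻²·K⁻¹
Only (A) matches m²·s⁻².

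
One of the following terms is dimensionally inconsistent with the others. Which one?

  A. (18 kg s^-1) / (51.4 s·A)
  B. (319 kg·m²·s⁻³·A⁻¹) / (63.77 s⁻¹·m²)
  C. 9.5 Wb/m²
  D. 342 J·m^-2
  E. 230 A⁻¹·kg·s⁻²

Dimensions:
  A. [kg·s⁻¹] / [s·A] = kg·s⁻²·A⁻¹
  B. [kg·m²·s⁻³·A⁻¹] / [m²·s⁻¹] = kg·s⁻²·A⁻¹
  C. Wb·m⁻² = V·s·m⁻² = kg·s⁻²·A⁻¹
  D. J·m⁻² = N·m·m⁻² = kg·s⁻²
  E. kg·s⁻²·A⁻¹
All reduce to kg·s⁻²·A⁻¹ except D., which is kg·s⁻².

D.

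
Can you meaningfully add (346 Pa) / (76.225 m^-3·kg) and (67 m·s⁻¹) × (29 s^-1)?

Expand each in SI base units:
  (346 Pa) / (76.225 m^-3·kg):  [kg·m⁻¹·s⁻²] / [kg·m⁻³] = m²·s⁻²
  (67 m·s⁻¹) × (29 s^-1):  [m·s⁻¹] · [s⁻¹] = m·s⁻²
m²·s⁻² ≠ m·s⁻², so they cannot be added.

No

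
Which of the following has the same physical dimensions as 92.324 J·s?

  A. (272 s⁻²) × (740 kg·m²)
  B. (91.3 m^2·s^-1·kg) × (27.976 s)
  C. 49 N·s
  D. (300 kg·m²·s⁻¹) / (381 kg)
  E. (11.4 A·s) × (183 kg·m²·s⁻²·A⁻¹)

Reference: J·s = N·m·s = kg·m²·s⁻¹.
Each option:
  A. [s⁻²] · [kg·m²] = kg·m²·s⁻²
  B. [kg·m²·s⁻¹] · [s] = kg·m²
  C. N·s = kg·m·s⁻²·s = kg·m·s⁻¹
  D. [kg·m²·s⁻¹] / [kg] = m²·s⁻¹
  E. [s·A] · [kg·m²·s⁻²·A⁻¹] = kg·m²·s⁻¹  ← same
Only E. matches kg·m²·s⁻¹.

E.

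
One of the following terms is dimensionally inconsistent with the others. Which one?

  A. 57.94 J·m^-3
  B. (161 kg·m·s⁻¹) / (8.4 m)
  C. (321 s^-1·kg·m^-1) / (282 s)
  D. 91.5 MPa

Work out the base dimensions of each:
  A. J·m⁻³ = N·m·m⁻³ = kg·m⁻¹·s⁻²
  B. [kg·m·s⁻¹] / [m] = kg·s⁻¹
  C. [kg·m⁻¹·s⁻¹] / [s] = kg·m⁻¹·s⁻²
  D. Pa = N·m⁻² = kg·m⁻¹·s⁻²
All reduce to kg·m⁻¹·s⁻² except B., which is kg·s⁻¹.

B.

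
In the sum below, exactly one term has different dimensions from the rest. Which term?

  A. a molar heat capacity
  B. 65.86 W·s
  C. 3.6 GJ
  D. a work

Reduce each to base SI dimensions:
  A. [molar heat capacity] = kg·m²·s⁻²·K⁻¹·mol⁻¹
  B. W·s = J·s⁻¹·s = kg·m²·s⁻²
  C. J = N·m = kg·m²·s⁻²
  D. [work] = kg·m²·s⁻²
All reduce to kg·m²·s⁻² except A., which is kg·m²·s⁻²·K⁻¹·mol⁻¹.

A.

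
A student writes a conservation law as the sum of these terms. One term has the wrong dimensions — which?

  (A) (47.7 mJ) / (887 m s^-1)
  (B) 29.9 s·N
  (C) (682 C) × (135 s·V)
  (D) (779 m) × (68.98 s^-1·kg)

(C)

Work out the base dimensions of each:
  (A) [kg·m²·s⁻²] / [m·s⁻¹] = kg·m·s⁻¹
  (B) N·s = kg·m·s⁻²·s = kg·m·s⁻¹
  (C) [s·A] · [kg·m²·s⁻²·A⁻¹] = kg·m²·s⁻¹
  (D) [m] · [kg·s⁻¹] = kg·m·s⁻¹
All reduce to kg·m·s⁻¹ except (C), which is kg·m²·s⁻¹.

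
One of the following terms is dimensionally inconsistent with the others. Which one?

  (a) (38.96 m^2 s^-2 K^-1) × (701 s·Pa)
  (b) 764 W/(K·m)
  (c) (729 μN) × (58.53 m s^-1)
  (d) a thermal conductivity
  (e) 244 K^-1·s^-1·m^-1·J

In SI base units:
  (a) [m²·s⁻²·K⁻¹] · [kg·m⁻¹·s⁻¹] = kg·m·s⁻³·K⁻¹
  (b) W·m⁻¹·K⁻¹ = J·s⁻¹·m⁻¹·K⁻¹ = kg·m·s⁻³·K⁻¹
  (c) [kg·m·s⁻²] · [m·s⁻¹] = kg·m²·s⁻³
  (d) [thermal conductivity] = kg·m·s⁻³·K⁻¹
  (e) J·s⁻¹·m⁻¹·K⁻¹ = N·m·s⁻¹·m⁻¹·K⁻¹ = kg·m·s⁻³·K⁻¹
All reduce to kg·m·s⁻³·K⁻¹ except (c), which is kg·m²·s⁻³.

(c)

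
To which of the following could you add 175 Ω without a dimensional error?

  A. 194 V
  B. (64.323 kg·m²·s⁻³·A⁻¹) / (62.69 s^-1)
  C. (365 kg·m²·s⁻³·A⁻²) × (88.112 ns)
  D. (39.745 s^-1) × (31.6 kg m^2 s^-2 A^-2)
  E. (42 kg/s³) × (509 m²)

D.

Reference: Ω = V·A⁻¹ = kg·m²·s⁻³·A⁻².
Each option:
  A. V = J·C⁻¹ = kg·m²·s⁻³·A⁻¹
  B. [kg·m²·s⁻³·A⁻¹] / [s⁻¹] = kg·m²·s⁻²·A⁻¹
  C. [kg·m²·s⁻³·A⁻²] · [s] = kg·m²·s⁻²·A⁻²
  D. [s⁻¹] · [kg·m²·s⁻²·A⁻²] = kg·m²·s⁻³·A⁻²  ← same
  E. [kg·s⁻³] · [m²] = kg·m²·s⁻³
Only D. matches kg·m²·s⁻³·A⁻².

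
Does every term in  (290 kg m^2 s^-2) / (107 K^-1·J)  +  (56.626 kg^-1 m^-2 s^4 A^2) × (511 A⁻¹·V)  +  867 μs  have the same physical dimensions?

Reduce each to base SI dimensions:
  (290 kg m^2 s^-2) / (107 K^-1·J):  [kg·m²·s⁻²] / [kg·m²·s⁻²·K⁻¹] = K
  (56.626 kg^-1 m^-2 s^4 A^2) × (511 A⁻¹·V):  [kg⁻¹·m⁻²·s⁴·A²] · [kg·m²·s⁻³·A⁻²] = s
  867 μs:  s
The terms do not share a single dimension (K vs s).

No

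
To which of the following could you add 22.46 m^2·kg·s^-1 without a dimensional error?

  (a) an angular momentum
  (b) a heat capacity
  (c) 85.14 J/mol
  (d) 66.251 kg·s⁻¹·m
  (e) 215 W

Reference: kg·m²·s⁻¹.
Each option:
  (a) [angular momentum] = kg·m²·s⁻¹  ← same
  (b) [heat capacity] = kg·m²·s⁻²·K⁻¹
  (c) J·mol⁻¹ = N·m·mol⁻¹ = kg·m²·s⁻²·mol⁻¹
  (d) kg·m·s⁻¹
  (e) W = J·s⁻¹ = kg·m²·s⁻³
Only (a) matches kg·m²·s⁻¹.

(a)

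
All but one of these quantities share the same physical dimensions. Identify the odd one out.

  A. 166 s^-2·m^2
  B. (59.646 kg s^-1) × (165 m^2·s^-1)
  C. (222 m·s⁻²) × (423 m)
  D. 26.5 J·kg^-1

Expand each in SI base units:
  A. m²·s⁻²
  B. [kg·s⁻¹] · [m²·s⁻¹] = kg·m²·s⁻²
  C. [m·s⁻²] · [m] = m²·s⁻²
  D. J·kg⁻¹ = N·m·kg⁻¹ = m²·s⁻²
All reduce to m²·s⁻² except B., which is kg·m²·s⁻².

B.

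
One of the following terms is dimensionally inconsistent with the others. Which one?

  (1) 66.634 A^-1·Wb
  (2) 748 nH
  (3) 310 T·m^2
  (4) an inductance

(3)

Work out the base dimensions of each:
  (1) Wb·A⁻¹ = V·s·A⁻¹ = kg·m²·s⁻²·A⁻²
  (2) H = V·s·A⁻¹ = kg·m²·s⁻²·A⁻²
  (3) T·m² = Wb·m⁻²·m² = kg·m²·s⁻²·A⁻¹
  (4) [inductance] = kg·m²·s⁻²·A⁻²
All reduce to kg·m²·s⁻²·A⁻² except (3), which is kg·m²·s⁻²·A⁻¹.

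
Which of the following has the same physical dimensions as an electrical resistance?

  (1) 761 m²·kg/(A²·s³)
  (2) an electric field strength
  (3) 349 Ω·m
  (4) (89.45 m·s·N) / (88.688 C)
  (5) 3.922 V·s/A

Reference: [electrical resistance] = kg·m²·s⁻³·A⁻².
Each option:
  (1) kg·m²·s⁻³·A⁻²  ← same
  (2) [electric field strength] = kg·m·s⁻³·A⁻¹
  (3) Ω·m = V·A⁻¹·m = kg·m³·s⁻³·A⁻²
  (4) [kg·m²·s⁻¹] / [s·A] = kg·m²·s⁻²·A⁻¹
  (5) V·s·A⁻¹ = J·C⁻¹·s·A⁻¹ = kg·m²·s⁻²·A⁻²
Only (1) matches kg·m²·s⁻³·A⁻².

(1)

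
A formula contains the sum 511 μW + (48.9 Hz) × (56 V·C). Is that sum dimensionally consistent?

Yes

Expand each in SI base units:
  511 μW:  W = J·s⁻¹ = kg·m²·s⁻³
  (48.9 Hz) × (56 V·C):  [s⁻¹] · [kg·m²·s⁻²] = kg·m²·s⁻³
Both are kg·m²·s⁻³, so they have the same dimensions and can be added.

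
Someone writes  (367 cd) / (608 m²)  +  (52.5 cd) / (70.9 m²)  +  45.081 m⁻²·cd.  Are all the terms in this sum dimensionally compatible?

Dimensions:
  (367 cd) / (608 m²):  [cd] / [m²] = m⁻²·cd
  (52.5 cd) / (70.9 m²):  [cd] / [m²] = m⁻²·cd
  45.081 m⁻²·cd:  m⁻²·cd
Every term reduces to m⁻²·cd.

Yes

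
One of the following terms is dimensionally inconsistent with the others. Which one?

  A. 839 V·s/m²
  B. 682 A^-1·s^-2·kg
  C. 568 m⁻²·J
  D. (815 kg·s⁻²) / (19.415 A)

C.

Reduce each to base SI dimensions:
  A. V·s·m⁻² = J·C⁻¹·s·m⁻² = kg·s⁻²·A⁻¹
  B. kg·s⁻²·A⁻¹
  C. J·m⁻² = N·m·m⁻² = kg·s⁻²
  D. [kg·s⁻²] / [A] = kg·s⁻²·A⁻¹
All reduce to kg·s⁻²·A⁻¹ except C., which is kg·s⁻².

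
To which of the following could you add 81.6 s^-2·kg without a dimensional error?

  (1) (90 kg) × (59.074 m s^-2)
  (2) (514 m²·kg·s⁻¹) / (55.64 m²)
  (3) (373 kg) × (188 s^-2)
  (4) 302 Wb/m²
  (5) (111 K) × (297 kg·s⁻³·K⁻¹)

Reference: kg·s⁻².
Each option:
  (1) [kg] · [m·s⁻²] = kg·m·s⁻²
  (2) [kg·m²·s⁻¹] / [m²] = kg·s⁻¹
  (3) [kg] · [s⁻²] = kg·s⁻²  ← same
  (4) Wb·m⁻² = V·s·m⁻² = kg·s⁻²·A⁻¹
  (5) [K] · [kg·s⁻³·K⁻¹] = kg·s⁻³
Only (3) matches kg·s⁻².

(3)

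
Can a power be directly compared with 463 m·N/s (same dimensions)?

Yes

Work out the base dimensions of each:
  a power:  [power] = kg·m²·s⁻³
  463 m·N/s:  N·m·s⁻¹ = kg·m·s⁻²·m·s⁻¹ = kg·m²·s⁻³
Both are kg·m²·s⁻³, so they have the same dimensions and can be added.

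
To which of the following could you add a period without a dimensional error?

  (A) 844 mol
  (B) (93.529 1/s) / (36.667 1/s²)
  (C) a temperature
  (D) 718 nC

(B)

Reference: [period] = s.
Each option:
  (A) mol
  (B) [s⁻¹] / [s⁻²] = s  ← same
  (C) [temperature] = K
  (D) C = s·A
Only (B) matches s.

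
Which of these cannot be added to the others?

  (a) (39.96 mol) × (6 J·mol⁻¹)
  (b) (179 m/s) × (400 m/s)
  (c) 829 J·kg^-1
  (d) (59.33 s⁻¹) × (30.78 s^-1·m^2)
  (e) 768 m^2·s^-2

(a)

Expand each in SI base units:
  (a) [mol] · [kg·m²·s⁻²·mol⁻¹] = kg·m²·s⁻²
  (b) [m·s⁻¹] · [m·s⁻¹] = m²·s⁻²
  (c) J·kg⁻¹ = N·m·kg⁻¹ = m²·s⁻²
  (d) [s⁻¹] · [m²·s⁻¹] = m²·s⁻²
  (e) m²·s⁻²
All reduce to m²·s⁻² except (a), which is kg·m²·s⁻².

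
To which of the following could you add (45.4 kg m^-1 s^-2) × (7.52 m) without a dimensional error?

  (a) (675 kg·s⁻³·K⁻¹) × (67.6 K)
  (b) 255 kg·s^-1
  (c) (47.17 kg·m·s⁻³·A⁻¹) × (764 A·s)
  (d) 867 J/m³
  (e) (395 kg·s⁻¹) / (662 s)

(e)

Reference: [kg·m⁻¹·s⁻²] · [m] = kg·s⁻².
Each option:
  (a) [kg·s⁻³·K⁻¹] · [K] = kg·s⁻³
  (b) kg·s⁻¹
  (c) [kg·m·s⁻³·A⁻¹] · [s·A] = kg·m·s⁻²
  (d) J·m⁻³ = N·m·m⁻³ = kg·m⁻¹·s⁻²
  (e) [kg·s⁻¹] / [s] = kg·s⁻²  ← same
Only (e) matches kg·s⁻².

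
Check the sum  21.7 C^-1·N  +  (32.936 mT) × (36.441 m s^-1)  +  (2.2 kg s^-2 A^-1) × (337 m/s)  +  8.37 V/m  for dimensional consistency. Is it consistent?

Yes

Work out the base dimensions of each:
  21.7 C^-1·N:  N·C⁻¹ = kg·m·s⁻²·(s·A)⁻¹ = kg·m·s⁻³·A⁻¹
  (32.936 mT) × (36.441 m s^-1):  [kg·s⁻²·A⁻¹] · [m·s⁻¹] = kg·m·s⁻³·A⁻¹
  (2.2 kg s^-2 A^-1) × (337 m/s):  [kg·s⁻²·A⁻¹] · [m·s⁻¹] = kg·m·s⁻³·A⁻¹
  8.37 V/m:  V·m⁻¹ = J·C⁻¹·m⁻¹ = kg·m·s⁻³·A⁻¹
Every term reduces to kg·m·s⁻³·A⁻¹.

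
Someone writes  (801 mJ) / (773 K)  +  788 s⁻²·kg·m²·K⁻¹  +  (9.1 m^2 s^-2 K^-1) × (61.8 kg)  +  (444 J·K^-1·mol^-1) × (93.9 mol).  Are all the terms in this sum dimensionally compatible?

Yes

In SI base units:
  (801 mJ) / (773 K):  [kg·m²·s⁻²] / [K] = kg·m²·s⁻²·K⁻¹
  788 s⁻²·kg·m²·K⁻¹:  kg·m²·s⁻²·K⁻¹
  (9.1 m^2 s^-2 K^-1) × (61.8 kg):  [m²·s⁻²·K⁻¹] · [kg] = kg·m²·s⁻²·K⁻¹
  (444 J·K^-1·mol^-1) × (93.9 mol):  [kg·m²·s⁻²·K⁻¹·mol⁻¹] · [mol] = kg·m²·s⁻²·K⁻¹
Every term reduces to kg·m²·s⁻²·K⁻¹.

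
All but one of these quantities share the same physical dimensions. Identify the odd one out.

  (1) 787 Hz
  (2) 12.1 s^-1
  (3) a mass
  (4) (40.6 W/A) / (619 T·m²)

Expand each in SI base units:
  (1) Hz = s⁻¹
  (2) s⁻¹
  (3) [mass] = kg
  (4) [kg·m²·s⁻³·A⁻¹] / [kg·m²·s⁻²·A⁻¹] = s⁻¹
All reduce to s⁻¹ except (3), which is kg.

(3)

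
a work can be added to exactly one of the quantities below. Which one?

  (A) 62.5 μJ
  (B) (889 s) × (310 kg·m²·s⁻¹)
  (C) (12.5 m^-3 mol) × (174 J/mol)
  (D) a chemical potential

Reference: [work] = kg·m²·s⁻².
Each option:
  (A) J = N·m = kg·m²·s⁻²  ← same
  (B) [s] · [kg·m²·s⁻¹] = kg·m²
  (C) [m⁻³·mol] · [kg·m²·s⁻²·mol⁻¹] = kg·m⁻¹·s⁻²
  (D) [chemical potential] = kg·m²·s⁻²·mol⁻¹
Only (A) matches kg·m²·s⁻².

(A)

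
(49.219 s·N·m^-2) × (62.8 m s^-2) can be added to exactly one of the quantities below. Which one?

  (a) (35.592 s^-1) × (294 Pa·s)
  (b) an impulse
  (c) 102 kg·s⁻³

Reference: [kg·m⁻¹·s⁻¹] · [m·s⁻²] = kg·s⁻³.
Each option:
  (a) [s⁻¹] · [kg·m⁻¹·s⁻¹] = kg·m⁻¹·s⁻²
  (b) [impulse] = kg·m·s⁻¹
  (c) kg·s⁻³  ← same
Only (c) matches kg·s⁻³.

(c)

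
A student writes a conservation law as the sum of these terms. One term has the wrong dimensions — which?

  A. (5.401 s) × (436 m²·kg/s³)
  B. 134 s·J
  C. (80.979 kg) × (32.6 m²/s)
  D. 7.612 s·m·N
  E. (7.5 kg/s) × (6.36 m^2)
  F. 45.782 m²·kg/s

A.

Work out the base dimensions of each:
  A. [s] · [kg·m²·s⁻³] = kg·m²·s⁻²
  B. J·s = N·m·s = kg·m²·s⁻¹
  C. [kg] · [m²·s⁻¹] = kg·m²·s⁻¹
  D. N·m·s = kg·m·s⁻²·m·s = kg·m²·s⁻¹
  E. [kg·s⁻¹] · [m²] = kg·m²·s⁻¹
  F. kg·m²·s⁻¹
All reduce to kg·m²·s⁻¹ except A., which is kg·m²·s⁻².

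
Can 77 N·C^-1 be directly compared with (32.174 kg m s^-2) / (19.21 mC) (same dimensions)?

Work out the base dimensions of each:
  77 N·C^-1:  N·C⁻¹ = kg·m·s⁻²·(s·A)⁻¹ = kg·m·s⁻³·A⁻¹
  (32.174 kg m s^-2) / (19.21 mC):  [kg·m·s⁻²] / [s·A] = kg·m·s⁻³·A⁻¹
Both are kg·m·s⁻³·A⁻¹, so they have the same dimensions and can be added.

Yes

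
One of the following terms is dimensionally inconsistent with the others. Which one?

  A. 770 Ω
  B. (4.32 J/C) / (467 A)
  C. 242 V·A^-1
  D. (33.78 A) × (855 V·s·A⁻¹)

D.

Work out the base dimensions of each:
  A. Ω = V·A⁻¹ = kg·m²·s⁻³·A⁻²
  B. [kg·m²·s⁻³·A⁻¹] / [A] = kg·m²·s⁻³·A⁻²
  C. V·A⁻¹ = J·C⁻¹·A⁻¹ = kg·m²·s⁻³·A⁻²
  D. [A] · [kg·m²·s⁻²·A⁻²] = kg·m²·s⁻²·A⁻¹
All reduce to kg·m²·s⁻³·A⁻² except D., which is kg·m²·s⁻²·A⁻¹.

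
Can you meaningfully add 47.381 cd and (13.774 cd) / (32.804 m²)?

No

Expand each in SI base units:
  47.381 cd:  cd
  (13.774 cd) / (32.804 m²):  [cd] / [m²] = m⁻²·cd
cd ≠ m⁻²·cd, so they cannot be added.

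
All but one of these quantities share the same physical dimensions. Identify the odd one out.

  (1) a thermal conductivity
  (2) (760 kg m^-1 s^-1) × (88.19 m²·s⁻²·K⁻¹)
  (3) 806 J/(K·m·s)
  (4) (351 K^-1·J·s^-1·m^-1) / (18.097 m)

Expand each in SI base units:
  (1) [thermal conductivity] = kg·m·s⁻³·K⁻¹
  (2) [kg·m⁻¹·s⁻¹] · [m²·s⁻²·K⁻¹] = kg·m·s⁻³·K⁻¹
  (3) J·s⁻¹·m⁻¹·K⁻¹ = N·m·s⁻¹·m⁻¹·K⁻¹ = kg·m·s⁻³·K⁻¹
  (4) [kg·m·s⁻³·K⁻¹] / [m] = kg·s⁻³·K⁻¹
All reduce to kg·m·s⁻³·K⁻¹ except (4), which is kg·s⁻³·K⁻¹.

(4)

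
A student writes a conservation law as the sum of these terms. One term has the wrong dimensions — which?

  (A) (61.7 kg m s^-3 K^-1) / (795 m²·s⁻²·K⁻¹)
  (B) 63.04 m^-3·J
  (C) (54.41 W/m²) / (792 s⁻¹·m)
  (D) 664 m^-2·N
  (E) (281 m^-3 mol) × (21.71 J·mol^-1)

(A)

Expand each in SI base units:
  (A) [kg·m·s⁻³·K⁻¹] / [m²·s⁻²·K⁻¹] = kg·m⁻¹·s⁻¹
  (B) J·m⁻³ = N·m·m⁻³ = kg·m⁻¹·s⁻²
  (C) [kg·s⁻³] / [m·s⁻¹] = kg·m⁻¹·s⁻²
  (D) N·m⁻² = kg·m·s⁻²·m⁻² = kg·m⁻¹·s⁻²
  (E) [m⁻³·mol] · [kg·m²·s⁻²·mol⁻¹] = kg·m⁻¹·s⁻²
All reduce to kg·m⁻¹·s⁻² except (A), which is kg·m⁻¹·s⁻¹.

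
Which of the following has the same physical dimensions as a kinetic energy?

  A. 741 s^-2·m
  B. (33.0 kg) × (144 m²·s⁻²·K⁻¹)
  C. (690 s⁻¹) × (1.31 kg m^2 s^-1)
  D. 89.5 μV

Reference: [kinetic energy] = kg·m²·s⁻².
Each option:
  A. m·s⁻²
  B. [kg] · [m²·s⁻²·K⁻¹] = kg·m²·s⁻²·K⁻¹
  C. [s⁻¹] · [kg·m²·s⁻¹] = kg·m²·s⁻²  ← same
  D. V = J·C⁻¹ = kg·m²·s⁻³·A⁻¹
Only C. matches kg·m²·s⁻².

C.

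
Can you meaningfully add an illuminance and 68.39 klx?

Yes

Work out the base dimensions of each:
  an illuminance:  [illuminance] = m⁻²·cd
  68.39 klx:  lx = lm·m⁻² = m⁻²·cd
Both are m⁻²·cd, so they have the same dimensions and can be added.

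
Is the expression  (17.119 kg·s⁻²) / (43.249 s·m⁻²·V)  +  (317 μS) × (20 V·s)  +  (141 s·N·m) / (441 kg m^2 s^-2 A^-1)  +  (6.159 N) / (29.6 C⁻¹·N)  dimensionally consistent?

No

Dimensions:
  (17.119 kg·s⁻²) / (43.249 s·m⁻²·V):  [kg·s⁻²] / [kg·s⁻²·A⁻¹] = A
  (317 μS) × (20 V·s):  [kg⁻¹·m⁻²·s³·A²] · [kg·m²·s⁻²·A⁻¹] = s·A
  (141 s·N·m) / (441 kg m^2 s^-2 A^-1):  [kg·m²·s⁻¹] / [kg·m²·s⁻²·A⁻¹] = s·A
  (6.159 N) / (29.6 C⁻¹·N):  [kg·m·s⁻²] / [kg·m·s⁻³·A⁻¹] = s·A
The terms do not share a single dimension (A vs s·A).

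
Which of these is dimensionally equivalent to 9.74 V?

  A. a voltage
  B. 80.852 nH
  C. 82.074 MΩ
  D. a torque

A.

Reference: V = J·C⁻¹ = kg·m²·s⁻³·A⁻¹.
Each option:
  A. [voltage] = kg·m²·s⁻³·A⁻¹  ← same
  B. H = V·s·A⁻¹ = kg·m²·s⁻²·A⁻²
  C. Ω = V·A⁻¹ = kg·m²·s⁻³·A⁻²
  D. [torque] = kg·m²·s⁻²
Only A. matches kg·m²·s⁻³·A⁻¹.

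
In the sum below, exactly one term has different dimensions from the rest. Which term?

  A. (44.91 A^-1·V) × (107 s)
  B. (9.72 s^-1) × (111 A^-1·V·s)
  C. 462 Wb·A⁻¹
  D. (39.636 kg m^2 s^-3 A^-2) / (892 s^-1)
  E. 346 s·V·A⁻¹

B.

Dimensions:
  A. [kg·m²·s⁻³·A⁻²] · [s] = kg·m²·s⁻²·A⁻²
  B. [s⁻¹] · [kg·m²·s⁻²·A⁻²] = kg·m²·s⁻³·A⁻²
  C. Wb·A⁻¹ = V·s·A⁻¹ = kg·m²·s⁻²·A⁻²
  D. [kg·m²·s⁻³·A⁻²] / [s⁻¹] = kg·m²·s⁻²·A⁻²
  E. V·s·A⁻¹ = J·C⁻¹·s·A⁻¹ = kg·m²·s⁻²·A⁻²
All reduce to kg·m²·s⁻²·A⁻² except B., which is kg·m²·s⁻³·A⁻².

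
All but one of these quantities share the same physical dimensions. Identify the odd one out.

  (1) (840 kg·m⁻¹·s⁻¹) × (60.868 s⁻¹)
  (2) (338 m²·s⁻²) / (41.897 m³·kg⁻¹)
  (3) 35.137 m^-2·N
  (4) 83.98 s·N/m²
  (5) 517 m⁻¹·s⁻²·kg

Reduce each to base SI dimensions:
  (1) [kg·m⁻¹·s⁻¹] · [s⁻¹] = kg·m⁻¹·s⁻²
  (2) [m²·s⁻²] / [kg⁻¹·m³] = kg·m⁻¹·s⁻²
  (3) N·m⁻² = kg·m·s⁻²·m⁻² = kg·m⁻¹·s⁻²
  (4) N·s·m⁻² = kg·m·s⁻²·s·m⁻² = kg·m⁻¹·s⁻¹
  (5) kg·m⁻¹·s⁻²
All reduce to kg·m⁻¹·s⁻² except (4), which is kg·m⁻¹·s⁻¹.

(4)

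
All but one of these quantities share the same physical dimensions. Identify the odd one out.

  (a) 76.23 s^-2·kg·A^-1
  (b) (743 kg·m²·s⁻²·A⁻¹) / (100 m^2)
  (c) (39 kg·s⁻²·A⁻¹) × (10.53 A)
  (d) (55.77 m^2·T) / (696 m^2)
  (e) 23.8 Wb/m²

(c)

Dimensions:
  (a) kg·s⁻²·A⁻¹
  (b) [kg·m²·s⁻²·A⁻¹] / [m²] = kg·s⁻²·A⁻¹
  (c) [kg·s⁻²·A⁻¹] · [A] = kg·s⁻²
  (d) [kg·m²·s⁻²·A⁻¹] / [m²] = kg·s⁻²·A⁻¹
  (e) Wb·m⁻² = V·s·m⁻² = kg·s⁻²·A⁻¹
All reduce to kg·s⁻²·A⁻¹ except (c), which is kg·s⁻².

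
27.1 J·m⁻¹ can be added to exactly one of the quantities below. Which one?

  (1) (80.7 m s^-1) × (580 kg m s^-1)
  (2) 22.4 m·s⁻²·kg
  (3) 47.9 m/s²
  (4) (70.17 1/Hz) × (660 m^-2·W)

(2)

Reference: J·m⁻¹ = N·m·m⁻¹ = kg·m·s⁻².
Each option:
  (1) [m·s⁻¹] · [kg·m·s⁻¹] = kg·m²·s⁻²
  (2) kg·m·s⁻²  ← same
  (3) m·s⁻²
  (4) [s] · [kg·s⁻³] = kg·s⁻²
Only (2) matches kg·m·s⁻².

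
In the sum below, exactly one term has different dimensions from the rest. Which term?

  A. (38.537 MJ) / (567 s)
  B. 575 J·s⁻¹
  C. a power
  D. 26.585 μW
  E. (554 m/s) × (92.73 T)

Reduce each to base SI dimensions:
  A. [kg·m²·s⁻²] / [s] = kg·m²·s⁻³
  B. J·s⁻¹ = N·m·s⁻¹ = kg·m²·s⁻³
  C. [power] = kg·m²·s⁻³
  D. W = J·s⁻¹ = kg·m²·s⁻³
  E. [m·s⁻¹] · [kg·s⁻²·A⁻¹] = kg·m·s⁻³·A⁻¹
All reduce to kg·m²·s⁻³ except E., which is kg·m·s⁻³·A⁻¹.

E.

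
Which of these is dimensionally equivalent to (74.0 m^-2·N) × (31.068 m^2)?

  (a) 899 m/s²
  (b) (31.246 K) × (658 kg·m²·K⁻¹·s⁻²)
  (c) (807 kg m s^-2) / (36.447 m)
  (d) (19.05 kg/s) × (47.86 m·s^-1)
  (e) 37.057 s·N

Reference: [kg·m⁻¹·s⁻²] · [m²] = kg·m·s⁻².
Each option:
  (a) m·s⁻²
  (b) [K] · [kg·m²·s⁻²·K⁻¹] = kg·m²·s⁻²
  (c) [kg·m·s⁻²] / [m] = kg·s⁻²
  (d) [kg·s⁻¹] · [m·s⁻¹] = kg·m·s⁻²  ← same
  (e) N·s = kg·m·s⁻²·s = kg·m·s⁻¹
Only (d) matches kg·m·s⁻².

(d)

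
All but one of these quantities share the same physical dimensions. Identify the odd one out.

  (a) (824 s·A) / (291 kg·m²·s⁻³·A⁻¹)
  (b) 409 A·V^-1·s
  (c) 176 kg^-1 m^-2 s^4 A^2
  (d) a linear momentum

Expand each in SI base units:
  (a) [s·A] / [kg·m²·s⁻³·A⁻¹] = kg⁻¹·m⁻²·s⁴·A²
  (b) A·s·V⁻¹ = A·s·(J·C⁻¹)⁻¹ = kg⁻¹·m⁻²·s⁴·A²
  (c) kg⁻¹·m⁻²·s⁴·A²
  (d) [linear momentum] = kg·m·s⁻¹
All reduce to kg⁻¹·m⁻²·s⁴·A² except (d), which is kg·m·s⁻¹.

(d)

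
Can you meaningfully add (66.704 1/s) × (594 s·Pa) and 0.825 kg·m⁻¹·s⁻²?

In SI base units:
  (66.704 1/s) × (594 s·Pa):  [s⁻¹] · [kg·m⁻¹·s⁻¹] = kg·m⁻¹·s⁻²
  0.825 kg·m⁻¹·s⁻²:  kg·m⁻¹·s⁻²
Both are kg·m⁻¹·s⁻², so they have the same dimensions and can be added.

Yes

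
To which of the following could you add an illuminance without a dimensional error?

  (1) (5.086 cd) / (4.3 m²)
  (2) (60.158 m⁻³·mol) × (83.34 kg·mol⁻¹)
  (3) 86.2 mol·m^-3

(1)

Reference: [illuminance] = m⁻²·cd.
Each option:
  (1) [cd] / [m²] = m⁻²·cd  ← same
  (2) [m⁻³·mol] · [kg·mol⁻¹] = kg·m⁻³
  (3) mol·m⁻³ = m⁻³·mol
Only (1) matches m⁻²·cd.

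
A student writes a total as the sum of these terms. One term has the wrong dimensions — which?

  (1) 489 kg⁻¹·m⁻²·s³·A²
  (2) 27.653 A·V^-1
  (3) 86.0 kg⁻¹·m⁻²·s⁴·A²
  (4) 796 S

Reduce each to base SI dimensions:
  (1) kg⁻¹·m⁻²·s³·A²
  (2) A·V⁻¹ = A·(J·C⁻¹)⁻¹ = kg⁻¹·m⁻²·s³·A²
  (3) kg⁻¹·m⁻²·s⁴·A²
  (4) S = Ω⁻¹ = kg⁻¹·m⁻²·s³·A²
All reduce to kg⁻¹·m⁻²·s³·A² except (3), which is kg⁻¹·m⁻²·s⁴·A².

(3)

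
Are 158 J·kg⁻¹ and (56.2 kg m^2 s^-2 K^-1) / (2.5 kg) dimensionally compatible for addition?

In SI base units:
  158 J·kg⁻¹:  J·kg⁻¹ = N·m·kg⁻¹ = m²·s⁻²
  (56.2 kg m^2 s^-2 K^-1) / (2.5 kg):  [kg·m²·s⁻²·K⁻¹] / [kg] = m²·s⁻²·K⁻¹
m²·s⁻² ≠ m²·s⁻²·K⁻¹, so they cannot be added.

No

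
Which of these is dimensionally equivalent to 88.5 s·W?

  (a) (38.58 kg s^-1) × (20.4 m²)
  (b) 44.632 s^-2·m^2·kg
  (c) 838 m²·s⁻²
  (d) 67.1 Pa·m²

(b)

Reference: W·s = J·s⁻¹·s = kg·m²·s⁻².
Each option:
  (a) [kg·s⁻¹] · [m²] = kg·m²·s⁻¹
  (b) kg·m²·s⁻²  ← same
  (c) m²·s⁻²
  (d) Pa·m² = N·m⁻²·m² = kg·m·s⁻²
Only (b) matches kg·m²·s⁻².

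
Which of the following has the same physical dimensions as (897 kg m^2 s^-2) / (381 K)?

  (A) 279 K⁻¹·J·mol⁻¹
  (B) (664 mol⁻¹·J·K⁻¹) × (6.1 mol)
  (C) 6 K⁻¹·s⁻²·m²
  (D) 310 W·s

(B)

Reference: [kg·m²·s⁻²] / [K] = kg·m²·s⁻²·K⁻¹.
Each option:
  (A) J·mol⁻¹·K⁻¹ = N·m·mol⁻¹·K⁻¹ = kg·m²·s⁻²·K⁻¹·mol⁻¹
  (B) [kg·m²·s⁻²·K⁻¹·mol⁻¹] · [mol] = kg·m²·s⁻²·K⁻¹  ← same
  (C) m²·s⁻²·K⁻¹
  (D) W·s = J·s⁻¹·s = kg·m²·s⁻²
Only (B) matches kg·m²·s⁻²·K⁻¹.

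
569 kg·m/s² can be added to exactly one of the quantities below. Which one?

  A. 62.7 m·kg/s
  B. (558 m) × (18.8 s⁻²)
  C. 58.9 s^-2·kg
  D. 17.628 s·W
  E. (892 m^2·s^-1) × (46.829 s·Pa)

Reference: kg·m·s⁻².
Each option:
  A. kg·m·s⁻¹
  B. [m] · [s⁻²] = m·s⁻²
  C. kg·s⁻²
  D. W·s = J·s⁻¹·s = kg·m²·s⁻²
  E. [m²·s⁻¹] · [kg·m⁻¹·s⁻¹] = kg·m·s⁻²  ← same
Only E. matches kg·m·s⁻².

E.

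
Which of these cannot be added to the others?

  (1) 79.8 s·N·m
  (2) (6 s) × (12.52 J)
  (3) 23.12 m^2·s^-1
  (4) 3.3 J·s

(3)

Expand each in SI base units:
  (1) N·m·s = kg·m·s⁻²·m·s = kg·m²·s⁻¹
  (2) [s] · [kg·m²·s⁻²] = kg·m²·s⁻¹
  (3) m²·s⁻¹
  (4) J·s = N·m·s = kg·m²·s⁻¹
All reduce to kg·m²·s⁻¹ except (3), which is m²·s⁻¹.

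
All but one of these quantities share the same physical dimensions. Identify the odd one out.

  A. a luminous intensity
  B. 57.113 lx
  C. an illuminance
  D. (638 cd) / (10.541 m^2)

A.

In SI base units:
  A. [luminous intensity] = cd
  B. lx = lm·m⁻² = m⁻²·cd
  C. [illuminance] = m⁻²·cd
  D. [cd] / [m²] = m⁻²·cd
All reduce to m⁻²·cd except A., which is cd.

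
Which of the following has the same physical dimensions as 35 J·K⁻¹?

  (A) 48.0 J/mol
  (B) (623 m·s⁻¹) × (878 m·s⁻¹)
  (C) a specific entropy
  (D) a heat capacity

Reference: J·K⁻¹ = N·m·K⁻¹ = kg·m²·s⁻²·K⁻¹.
Each option:
  (A) J·mol⁻¹ = N·m·mol⁻¹ = kg·m²·s⁻²·mol⁻¹
  (B) [m·s⁻¹] · [m·s⁻¹] = m²·s⁻²
  (C) [specific entropy] = m²·s⁻²·K⁻¹
  (D) [heat capacity] = kg·m²·s⁻²·K⁻¹  ← same
Only (D) matches kg·m²·s⁻²·K⁻¹.

(D)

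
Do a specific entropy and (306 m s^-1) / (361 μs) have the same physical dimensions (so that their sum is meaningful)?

No

Dimensions:
  a specific entropy:  [specific entropy] = m²·s⁻²·K⁻¹
  (306 m s^-1) / (361 μs):  [m·s⁻¹] / [s] = m·s⁻²
m²·s⁻²·K⁻¹ ≠ m·s⁻², so they cannot be added.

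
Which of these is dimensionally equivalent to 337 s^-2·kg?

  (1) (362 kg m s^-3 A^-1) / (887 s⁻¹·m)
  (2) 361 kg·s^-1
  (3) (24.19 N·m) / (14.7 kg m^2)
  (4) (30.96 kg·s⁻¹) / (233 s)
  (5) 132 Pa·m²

(4)

Reference: kg·s⁻².
Each option:
  (1) [kg·m·s⁻³·A⁻¹] / [m·s⁻¹] = kg·s⁻²·A⁻¹
  (2) kg·s⁻¹
  (3) [kg·m²·s⁻²] / [kg·m²] = s⁻²
  (4) [kg·s⁻¹] / [s] = kg·s⁻²  ← same
  (5) Pa·m² = N·m⁻²·m² = kg·m·s⁻²
Only (4) matches kg·s⁻².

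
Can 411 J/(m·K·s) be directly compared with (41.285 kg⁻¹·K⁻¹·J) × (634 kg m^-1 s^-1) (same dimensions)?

Yes

Reduce each to base SI dimensions:
  411 J/(m·K·s):  J·s⁻¹·m⁻¹·K⁻¹ = N·m·s⁻¹·m⁻¹·K⁻¹ = kg·m·s⁻³·K⁻¹
  (41.285 kg⁻¹·K⁻¹·J) × (634 kg m^-1 s^-1):  [m²·s⁻²·K⁻¹] · [kg·m⁻¹·s⁻¹] = kg·m·s⁻³·K⁻¹
Both are kg·m·s⁻³·K⁻¹, so they have the same dimensions and can be added.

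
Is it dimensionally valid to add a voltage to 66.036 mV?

Dimensions:
  a voltage:  [voltage] = kg·m²·s⁻³·A⁻¹
  66.036 mV:  V = J·C⁻¹ = kg·m²·s⁻³·A⁻¹
Both are kg·m²·s⁻³·A⁻¹, so they have the same dimensions and can be added.

Yes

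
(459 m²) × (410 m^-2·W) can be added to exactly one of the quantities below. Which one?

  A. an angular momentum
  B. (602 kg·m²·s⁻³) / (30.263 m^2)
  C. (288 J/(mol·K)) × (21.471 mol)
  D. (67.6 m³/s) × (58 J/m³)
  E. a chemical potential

Reference: [m²] · [kg·s⁻³] = kg·m²·s⁻³.
Each option:
  A. [angular momentum] = kg·m²·s⁻¹
  B. [kg·m²·s⁻³] / [m²] = kg·s⁻³
  C. [kg·m²·s⁻²·K⁻¹·mol⁻¹] · [mol] = kg·m²·s⁻²·K⁻¹
  D. [m³·s⁻¹] · [kg·m⁻¹·s⁻²] = kg·m²·s⁻³  ← same
  E. [chemical potential] = kg·m²·s⁻²·mol⁻¹
Only D. matches kg·m²·s⁻³.

D.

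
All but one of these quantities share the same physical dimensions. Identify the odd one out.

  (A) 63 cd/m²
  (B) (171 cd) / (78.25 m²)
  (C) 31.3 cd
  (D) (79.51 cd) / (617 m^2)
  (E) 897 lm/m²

Dimensions:
  (A) cd·m⁻² = m⁻²·cd
  (B) [cd] / [m²] = m⁻²·cd
  (C) cd
  (D) [cd] / [m²] = m⁻²·cd
  (E) lm·m⁻² = cd·m⁻² = m⁻²·cd
All reduce to m⁻²·cd except (C), which is cd.

(C)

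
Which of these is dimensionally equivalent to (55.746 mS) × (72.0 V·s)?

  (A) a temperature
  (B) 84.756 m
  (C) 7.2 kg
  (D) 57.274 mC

Reference: [kg⁻¹·m⁻²·s³·A²] · [kg·m²·s⁻²·A⁻¹] = s·A.
Each option:
  (A) [temperature] = K
  (B) m
  (C) kg
  (D) C = s·A  ← same
Only (D) matches s·A.

(D)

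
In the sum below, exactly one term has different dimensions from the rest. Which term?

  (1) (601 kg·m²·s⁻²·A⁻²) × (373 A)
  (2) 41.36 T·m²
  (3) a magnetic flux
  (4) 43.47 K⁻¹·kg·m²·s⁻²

Work out the base dimensions of each:
  (1) [kg·m²·s⁻²·A⁻²] · [A] = kg·m²·s⁻²·A⁻¹
  (2) T·m² = Wb·m⁻²·m² = kg·m²·s⁻²·A⁻¹
  (3) [magnetic flux] = kg·m²·s⁻²·A⁻¹
  (4) kg·m²·s⁻²·K⁻¹
All reduce to kg·m²·s⁻²·A⁻¹ except (4), which is kg·m²·s⁻²·K⁻¹.

(4)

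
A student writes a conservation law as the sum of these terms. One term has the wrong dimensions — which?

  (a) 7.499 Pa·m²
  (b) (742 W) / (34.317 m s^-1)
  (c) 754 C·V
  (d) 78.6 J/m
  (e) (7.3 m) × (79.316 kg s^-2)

Reduce each to base SI dimensions:
  (a) Pa·m² = N·m⁻²·m² = kg·m·s⁻²
  (b) [kg·m²·s⁻³] / [m·s⁻¹] = kg·m·s⁻²
  (c) C·V = s·A·J·C⁻¹ = kg·m²·s⁻²
  (d) J·m⁻¹ = N·m·m⁻¹ = kg·m·s⁻²
  (e) [m] · [kg·s⁻²] = kg·m·s⁻²
All reduce to kg·m·s⁻² except (c), which is kg·m²·s⁻².

(c)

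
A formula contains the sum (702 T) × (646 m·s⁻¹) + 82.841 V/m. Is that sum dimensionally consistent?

Dimensions:
  (702 T) × (646 m·s⁻¹):  [kg·s⁻²·A⁻¹] · [m·s⁻¹] = kg·m·s⁻³·A⁻¹
  82.841 V/m:  V·m⁻¹ = J·C⁻¹·m⁻¹ = kg·m·s⁻³·A⁻¹
Both are kg·m·s⁻³·A⁻¹, so they have the same dimensions and can be added.

Yes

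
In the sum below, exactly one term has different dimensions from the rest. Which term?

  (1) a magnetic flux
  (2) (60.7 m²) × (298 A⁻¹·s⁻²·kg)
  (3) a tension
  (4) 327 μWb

(3)

Work out the base dimensions of each:
  (1) [magnetic flux] = kg·m²·s⁻²·A⁻¹
  (2) [m²] · [kg·s⁻²·A⁻¹] = kg·m²·s⁻²·A⁻¹
  (3) [tension] = kg·m·s⁻²
  (4) Wb = V·s = kg·m²·s⁻²·A⁻¹
All reduce to kg·m²·s⁻²·A⁻¹ except (3), which is kg·m·s⁻².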